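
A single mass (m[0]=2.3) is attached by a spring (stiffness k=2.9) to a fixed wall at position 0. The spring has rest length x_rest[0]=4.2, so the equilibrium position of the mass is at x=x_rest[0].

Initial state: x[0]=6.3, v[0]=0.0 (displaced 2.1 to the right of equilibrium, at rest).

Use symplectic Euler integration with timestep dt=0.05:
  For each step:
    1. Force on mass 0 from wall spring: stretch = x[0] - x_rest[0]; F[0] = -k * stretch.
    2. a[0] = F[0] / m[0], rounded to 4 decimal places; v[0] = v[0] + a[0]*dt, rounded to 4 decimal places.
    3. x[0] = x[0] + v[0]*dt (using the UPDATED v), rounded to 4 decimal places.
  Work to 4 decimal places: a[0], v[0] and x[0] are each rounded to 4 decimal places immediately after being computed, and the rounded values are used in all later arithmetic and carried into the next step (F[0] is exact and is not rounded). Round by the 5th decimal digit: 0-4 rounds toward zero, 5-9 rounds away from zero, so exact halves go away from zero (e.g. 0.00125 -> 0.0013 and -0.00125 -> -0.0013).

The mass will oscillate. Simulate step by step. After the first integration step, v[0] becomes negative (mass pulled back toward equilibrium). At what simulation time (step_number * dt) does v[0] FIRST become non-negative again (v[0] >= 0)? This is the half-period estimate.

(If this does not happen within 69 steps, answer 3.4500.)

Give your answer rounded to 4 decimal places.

Answer: 2.8000

Derivation:
Step 0: x=[6.3000] v=[0.0000]
Step 1: x=[6.2934] v=[-0.1324]
Step 2: x=[6.2802] v=[-0.2644]
Step 3: x=[6.2604] v=[-0.3955]
Step 4: x=[6.2341] v=[-0.5254]
Step 5: x=[6.2014] v=[-0.6536]
Step 6: x=[6.1624] v=[-0.7798]
Step 7: x=[6.1172] v=[-0.9035]
Step 8: x=[6.0660] v=[-1.0244]
Step 9: x=[6.0089] v=[-1.1420]
Step 10: x=[5.9461] v=[-1.2560]
Step 11: x=[5.8778] v=[-1.3661]
Step 12: x=[5.8042] v=[-1.4719]
Step 13: x=[5.7256] v=[-1.5730]
Step 14: x=[5.6421] v=[-1.6692]
Step 15: x=[5.5541] v=[-1.7601]
Step 16: x=[5.4618] v=[-1.8455]
Step 17: x=[5.3655] v=[-1.9251]
Step 18: x=[5.2656] v=[-1.9986]
Step 19: x=[5.1623] v=[-2.0658]
Step 20: x=[5.0560] v=[-2.1265]
Step 21: x=[4.9470] v=[-2.1805]
Step 22: x=[4.8356] v=[-2.2276]
Step 23: x=[4.7222] v=[-2.2677]
Step 24: x=[4.6072] v=[-2.3006]
Step 25: x=[4.4909] v=[-2.3263]
Step 26: x=[4.3737] v=[-2.3446]
Step 27: x=[4.2559] v=[-2.3556]
Step 28: x=[4.1379] v=[-2.3591]
Step 29: x=[4.0201] v=[-2.3552]
Step 30: x=[3.9029] v=[-2.3439]
Step 31: x=[3.7866] v=[-2.3252]
Step 32: x=[3.6716] v=[-2.2991]
Step 33: x=[3.5583] v=[-2.2658]
Step 34: x=[3.4470] v=[-2.2253]
Step 35: x=[3.3381] v=[-2.1778]
Step 36: x=[3.2319] v=[-2.1235]
Step 37: x=[3.1288] v=[-2.0625]
Step 38: x=[3.0291] v=[-1.9950]
Step 39: x=[2.9330] v=[-1.9212]
Step 40: x=[2.8409] v=[-1.8413]
Step 41: x=[2.7531] v=[-1.7556]
Step 42: x=[2.6699] v=[-1.6644]
Step 43: x=[2.5915] v=[-1.5679]
Step 44: x=[2.5182] v=[-1.4665]
Step 45: x=[2.4502] v=[-1.3605]
Step 46: x=[2.3877] v=[-1.2502]
Step 47: x=[2.3309] v=[-1.1359]
Step 48: x=[2.2800] v=[-1.0181]
Step 49: x=[2.2351] v=[-0.8971]
Step 50: x=[2.1964] v=[-0.7732]
Step 51: x=[2.1641] v=[-0.6469]
Step 52: x=[2.1382] v=[-0.5186]
Step 53: x=[2.1188] v=[-0.3886]
Step 54: x=[2.1059] v=[-0.2574]
Step 55: x=[2.0996] v=[-0.1254]
Step 56: x=[2.1000] v=[0.0070]
First v>=0 after going negative at step 56, time=2.8000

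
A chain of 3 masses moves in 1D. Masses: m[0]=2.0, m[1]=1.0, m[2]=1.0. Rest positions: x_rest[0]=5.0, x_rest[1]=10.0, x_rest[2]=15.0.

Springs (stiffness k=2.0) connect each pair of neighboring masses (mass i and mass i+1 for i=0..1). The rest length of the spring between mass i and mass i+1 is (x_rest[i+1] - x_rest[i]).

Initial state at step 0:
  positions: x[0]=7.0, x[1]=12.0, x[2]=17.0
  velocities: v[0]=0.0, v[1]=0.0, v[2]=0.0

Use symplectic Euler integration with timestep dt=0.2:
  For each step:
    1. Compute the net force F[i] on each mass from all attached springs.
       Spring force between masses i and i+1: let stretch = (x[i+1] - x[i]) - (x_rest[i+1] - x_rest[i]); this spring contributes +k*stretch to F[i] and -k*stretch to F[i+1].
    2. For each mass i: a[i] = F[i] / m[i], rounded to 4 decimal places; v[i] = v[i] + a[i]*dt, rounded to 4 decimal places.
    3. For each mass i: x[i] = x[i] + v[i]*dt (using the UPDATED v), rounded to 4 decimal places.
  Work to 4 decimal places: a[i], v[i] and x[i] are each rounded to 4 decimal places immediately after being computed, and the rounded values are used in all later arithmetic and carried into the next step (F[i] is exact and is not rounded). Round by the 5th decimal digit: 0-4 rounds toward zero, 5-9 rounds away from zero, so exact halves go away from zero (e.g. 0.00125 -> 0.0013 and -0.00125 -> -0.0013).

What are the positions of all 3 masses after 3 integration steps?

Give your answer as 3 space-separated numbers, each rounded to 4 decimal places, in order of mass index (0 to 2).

Step 0: x=[7.0000 12.0000 17.0000] v=[0.0000 0.0000 0.0000]
Step 1: x=[7.0000 12.0000 17.0000] v=[0.0000 0.0000 0.0000]
Step 2: x=[7.0000 12.0000 17.0000] v=[0.0000 0.0000 0.0000]
Step 3: x=[7.0000 12.0000 17.0000] v=[0.0000 0.0000 0.0000]

Answer: 7.0000 12.0000 17.0000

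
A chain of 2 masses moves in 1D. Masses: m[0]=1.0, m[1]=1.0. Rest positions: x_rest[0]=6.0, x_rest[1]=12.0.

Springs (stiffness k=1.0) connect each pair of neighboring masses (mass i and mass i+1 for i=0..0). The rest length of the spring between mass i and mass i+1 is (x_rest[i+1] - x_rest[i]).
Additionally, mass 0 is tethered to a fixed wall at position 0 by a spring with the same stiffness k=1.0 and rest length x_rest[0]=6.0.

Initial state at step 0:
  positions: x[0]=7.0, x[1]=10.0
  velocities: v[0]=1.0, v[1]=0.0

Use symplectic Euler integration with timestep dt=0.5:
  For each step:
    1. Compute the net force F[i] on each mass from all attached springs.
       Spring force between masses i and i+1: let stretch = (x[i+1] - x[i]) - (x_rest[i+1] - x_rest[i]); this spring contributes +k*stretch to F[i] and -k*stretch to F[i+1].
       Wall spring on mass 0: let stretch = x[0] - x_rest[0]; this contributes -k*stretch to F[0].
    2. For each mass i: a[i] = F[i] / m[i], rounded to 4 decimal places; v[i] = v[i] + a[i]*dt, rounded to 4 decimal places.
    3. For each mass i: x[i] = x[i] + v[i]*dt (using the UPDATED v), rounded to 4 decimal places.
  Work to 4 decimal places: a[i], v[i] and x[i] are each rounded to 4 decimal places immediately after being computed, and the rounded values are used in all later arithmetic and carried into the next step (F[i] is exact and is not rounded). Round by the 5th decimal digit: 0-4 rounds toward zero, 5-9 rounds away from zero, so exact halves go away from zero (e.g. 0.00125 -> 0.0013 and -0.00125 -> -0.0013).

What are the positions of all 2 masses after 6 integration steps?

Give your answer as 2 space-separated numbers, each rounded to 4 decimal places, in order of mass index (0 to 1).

Answer: 7.3758 12.7226

Derivation:
Step 0: x=[7.0000 10.0000] v=[1.0000 0.0000]
Step 1: x=[6.5000 10.7500] v=[-1.0000 1.5000]
Step 2: x=[5.4375 11.9375] v=[-2.1250 2.3750]
Step 3: x=[4.6406 13.0000] v=[-1.5938 2.1250]
Step 4: x=[4.7734 13.4727] v=[0.2656 0.9453]
Step 5: x=[5.8877 13.2705] v=[2.2286 -0.4044]
Step 6: x=[7.3758 12.7226] v=[2.9762 -1.0958]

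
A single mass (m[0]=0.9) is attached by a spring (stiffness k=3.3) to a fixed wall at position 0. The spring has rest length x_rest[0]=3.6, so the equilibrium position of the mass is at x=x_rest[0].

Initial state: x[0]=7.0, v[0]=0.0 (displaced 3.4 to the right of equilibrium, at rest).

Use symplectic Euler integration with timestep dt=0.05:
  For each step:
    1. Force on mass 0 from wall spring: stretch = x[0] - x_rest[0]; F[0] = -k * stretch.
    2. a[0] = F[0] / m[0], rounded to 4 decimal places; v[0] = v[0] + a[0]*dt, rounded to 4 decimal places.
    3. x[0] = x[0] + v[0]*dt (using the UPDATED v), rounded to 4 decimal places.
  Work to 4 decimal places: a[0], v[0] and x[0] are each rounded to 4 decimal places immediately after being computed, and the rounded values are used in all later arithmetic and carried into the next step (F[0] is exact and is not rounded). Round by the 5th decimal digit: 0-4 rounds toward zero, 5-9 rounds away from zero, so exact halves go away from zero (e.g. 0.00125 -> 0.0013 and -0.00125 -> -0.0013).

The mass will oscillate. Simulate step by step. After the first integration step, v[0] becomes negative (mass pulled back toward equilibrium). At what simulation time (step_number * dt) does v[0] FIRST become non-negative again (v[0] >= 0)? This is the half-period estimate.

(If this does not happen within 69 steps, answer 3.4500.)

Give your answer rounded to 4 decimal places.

Answer: 1.6500

Derivation:
Step 0: x=[7.0000] v=[0.0000]
Step 1: x=[6.9688] v=[-0.6233]
Step 2: x=[6.9068] v=[-1.2409]
Step 3: x=[6.8144] v=[-1.8471]
Step 4: x=[6.6926] v=[-2.4364]
Step 5: x=[6.5424] v=[-3.0034]
Step 6: x=[6.3653] v=[-3.5428]
Step 7: x=[6.1628] v=[-4.0498]
Step 8: x=[5.9368] v=[-4.5196]
Step 9: x=[5.6894] v=[-4.9480]
Step 10: x=[5.4228] v=[-5.3311]
Step 11: x=[5.1395] v=[-5.6653]
Step 12: x=[4.8421] v=[-5.9475]
Step 13: x=[4.5333] v=[-6.1752]
Step 14: x=[4.2160] v=[-6.3463]
Step 15: x=[3.8930] v=[-6.4592]
Step 16: x=[3.5674] v=[-6.5129]
Step 17: x=[3.2421] v=[-6.5069]
Step 18: x=[2.9200] v=[-6.4413]
Step 19: x=[2.6042] v=[-6.3166]
Step 20: x=[2.2975] v=[-6.1340]
Step 21: x=[2.0027] v=[-5.8952]
Step 22: x=[1.7226] v=[-5.6024]
Step 23: x=[1.4597] v=[-5.2582]
Step 24: x=[1.2164] v=[-4.8658]
Step 25: x=[0.9950] v=[-4.4288]
Step 26: x=[0.7974] v=[-3.9512]
Step 27: x=[0.6255] v=[-3.4374]
Step 28: x=[0.4809] v=[-2.8921]
Step 29: x=[0.3649] v=[-2.3203]
Step 30: x=[0.2785] v=[-1.7272]
Step 31: x=[0.2226] v=[-1.1183]
Step 32: x=[0.1976] v=[-0.4991]
Step 33: x=[0.2038] v=[0.1247]
First v>=0 after going negative at step 33, time=1.6500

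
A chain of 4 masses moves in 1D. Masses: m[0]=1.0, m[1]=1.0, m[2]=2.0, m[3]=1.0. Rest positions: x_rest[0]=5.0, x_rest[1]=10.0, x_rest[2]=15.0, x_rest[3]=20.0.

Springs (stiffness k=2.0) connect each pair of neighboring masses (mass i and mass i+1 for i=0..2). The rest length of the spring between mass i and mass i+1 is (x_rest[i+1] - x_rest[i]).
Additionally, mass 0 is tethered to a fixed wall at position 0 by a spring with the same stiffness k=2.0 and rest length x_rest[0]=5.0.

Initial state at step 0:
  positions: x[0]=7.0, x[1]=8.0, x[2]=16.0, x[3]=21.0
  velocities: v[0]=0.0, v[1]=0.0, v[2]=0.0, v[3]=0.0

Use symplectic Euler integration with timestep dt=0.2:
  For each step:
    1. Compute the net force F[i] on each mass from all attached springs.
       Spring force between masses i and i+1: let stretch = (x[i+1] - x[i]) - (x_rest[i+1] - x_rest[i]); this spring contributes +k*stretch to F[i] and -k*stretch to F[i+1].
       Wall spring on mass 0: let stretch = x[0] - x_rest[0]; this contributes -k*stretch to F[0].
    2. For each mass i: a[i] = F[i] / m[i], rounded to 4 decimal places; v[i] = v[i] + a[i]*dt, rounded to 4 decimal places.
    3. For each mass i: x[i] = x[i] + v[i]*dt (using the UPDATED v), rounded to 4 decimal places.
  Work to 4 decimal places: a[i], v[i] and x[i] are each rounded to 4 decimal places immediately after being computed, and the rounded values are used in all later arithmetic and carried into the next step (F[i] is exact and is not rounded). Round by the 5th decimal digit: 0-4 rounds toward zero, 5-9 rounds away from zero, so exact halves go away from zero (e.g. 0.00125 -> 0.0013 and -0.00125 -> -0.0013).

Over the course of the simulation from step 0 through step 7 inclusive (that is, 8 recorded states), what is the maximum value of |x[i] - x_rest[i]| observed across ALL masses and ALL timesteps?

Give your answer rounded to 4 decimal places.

Answer: 2.6456

Derivation:
Step 0: x=[7.0000 8.0000 16.0000 21.0000] v=[0.0000 0.0000 0.0000 0.0000]
Step 1: x=[6.5200 8.5600 15.8800 21.0000] v=[-2.4000 2.8000 -0.6000 0.0000]
Step 2: x=[5.6816 9.5424 15.6720 20.9904] v=[-4.1920 4.9120 -1.0400 -0.0480]
Step 3: x=[4.6975 10.7063 15.4316 20.9553] v=[-4.9203 5.8195 -1.2022 -0.1754]
Step 4: x=[3.8183 11.7675 15.2231 20.8783] v=[-4.3958 5.3061 -1.0425 -0.3849]
Step 5: x=[3.2696 12.4692 15.1026 20.7489] v=[-2.7434 3.5087 -0.6026 -0.6470]
Step 6: x=[3.1953 12.6456 15.1026 20.5678] v=[-0.3714 0.8822 0.0000 -0.9055]
Step 7: x=[3.6214 12.2626 15.2229 20.3495] v=[2.1306 -1.9151 0.6016 -1.0916]
Max displacement = 2.6456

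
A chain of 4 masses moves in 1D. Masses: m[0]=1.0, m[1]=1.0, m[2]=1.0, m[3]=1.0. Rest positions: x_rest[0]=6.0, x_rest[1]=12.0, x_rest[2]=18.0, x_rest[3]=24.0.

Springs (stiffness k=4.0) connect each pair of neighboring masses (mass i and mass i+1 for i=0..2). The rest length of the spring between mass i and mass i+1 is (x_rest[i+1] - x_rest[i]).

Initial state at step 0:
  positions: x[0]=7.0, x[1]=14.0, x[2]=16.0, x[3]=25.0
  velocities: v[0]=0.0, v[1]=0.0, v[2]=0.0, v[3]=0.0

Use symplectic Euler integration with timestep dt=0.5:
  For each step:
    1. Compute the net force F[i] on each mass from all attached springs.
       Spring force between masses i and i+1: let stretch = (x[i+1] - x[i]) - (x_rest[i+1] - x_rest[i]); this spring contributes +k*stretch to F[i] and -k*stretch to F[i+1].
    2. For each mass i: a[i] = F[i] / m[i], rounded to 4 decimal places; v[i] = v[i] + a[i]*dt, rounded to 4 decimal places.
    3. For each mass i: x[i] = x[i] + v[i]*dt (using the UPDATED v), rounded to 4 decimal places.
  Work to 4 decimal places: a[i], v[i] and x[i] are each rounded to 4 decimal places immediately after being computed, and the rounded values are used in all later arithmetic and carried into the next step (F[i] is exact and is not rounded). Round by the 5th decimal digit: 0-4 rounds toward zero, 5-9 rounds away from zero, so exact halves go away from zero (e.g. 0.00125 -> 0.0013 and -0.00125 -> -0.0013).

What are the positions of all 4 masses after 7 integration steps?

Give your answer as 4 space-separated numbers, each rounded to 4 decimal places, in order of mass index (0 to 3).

Answer: 7.0000 14.0000 16.0000 25.0000

Derivation:
Step 0: x=[7.0000 14.0000 16.0000 25.0000] v=[0.0000 0.0000 0.0000 0.0000]
Step 1: x=[8.0000 9.0000 23.0000 22.0000] v=[2.0000 -10.0000 14.0000 -6.0000]
Step 2: x=[4.0000 17.0000 15.0000 26.0000] v=[-8.0000 16.0000 -16.0000 8.0000]
Step 3: x=[7.0000 10.0000 20.0000 25.0000] v=[6.0000 -14.0000 10.0000 -2.0000]
Step 4: x=[7.0000 10.0000 20.0000 25.0000] v=[0.0000 0.0000 0.0000 0.0000]
Step 5: x=[4.0000 17.0000 15.0000 26.0000] v=[-6.0000 14.0000 -10.0000 2.0000]
Step 6: x=[8.0000 9.0000 23.0000 22.0000] v=[8.0000 -16.0000 16.0000 -8.0000]
Step 7: x=[7.0000 14.0000 16.0000 25.0000] v=[-2.0000 10.0000 -14.0000 6.0000]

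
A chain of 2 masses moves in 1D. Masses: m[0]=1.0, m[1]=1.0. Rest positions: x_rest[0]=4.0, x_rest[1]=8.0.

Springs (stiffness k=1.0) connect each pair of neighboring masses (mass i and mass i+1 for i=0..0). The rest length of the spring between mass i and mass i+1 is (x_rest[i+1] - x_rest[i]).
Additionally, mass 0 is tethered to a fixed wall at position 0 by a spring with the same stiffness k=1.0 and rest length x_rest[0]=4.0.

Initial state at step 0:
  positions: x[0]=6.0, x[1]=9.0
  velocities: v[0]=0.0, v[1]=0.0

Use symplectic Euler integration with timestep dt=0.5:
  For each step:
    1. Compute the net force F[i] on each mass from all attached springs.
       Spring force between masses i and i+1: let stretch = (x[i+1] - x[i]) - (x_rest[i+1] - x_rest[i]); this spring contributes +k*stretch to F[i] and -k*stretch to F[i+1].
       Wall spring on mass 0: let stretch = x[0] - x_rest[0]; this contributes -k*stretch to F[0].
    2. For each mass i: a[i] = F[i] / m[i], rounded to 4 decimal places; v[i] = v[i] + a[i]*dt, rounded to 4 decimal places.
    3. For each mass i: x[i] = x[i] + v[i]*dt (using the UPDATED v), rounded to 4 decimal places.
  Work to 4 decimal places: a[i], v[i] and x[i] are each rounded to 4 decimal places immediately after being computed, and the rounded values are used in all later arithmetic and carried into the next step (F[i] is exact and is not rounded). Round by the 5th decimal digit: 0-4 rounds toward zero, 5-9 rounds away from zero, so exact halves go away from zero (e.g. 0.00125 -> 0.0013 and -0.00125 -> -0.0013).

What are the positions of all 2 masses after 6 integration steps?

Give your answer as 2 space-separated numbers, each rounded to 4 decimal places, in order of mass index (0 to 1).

Answer: 4.2691 6.8577

Derivation:
Step 0: x=[6.0000 9.0000] v=[0.0000 0.0000]
Step 1: x=[5.2500 9.2500] v=[-1.5000 0.5000]
Step 2: x=[4.1875 9.5000] v=[-2.1250 0.5000]
Step 3: x=[3.4063 9.4219] v=[-1.5625 -0.1563]
Step 4: x=[3.2774 8.8399] v=[-0.2579 -1.1641]
Step 5: x=[3.7198 7.8672] v=[0.8847 -1.9454]
Step 6: x=[4.2691 6.8577] v=[1.0985 -2.0191]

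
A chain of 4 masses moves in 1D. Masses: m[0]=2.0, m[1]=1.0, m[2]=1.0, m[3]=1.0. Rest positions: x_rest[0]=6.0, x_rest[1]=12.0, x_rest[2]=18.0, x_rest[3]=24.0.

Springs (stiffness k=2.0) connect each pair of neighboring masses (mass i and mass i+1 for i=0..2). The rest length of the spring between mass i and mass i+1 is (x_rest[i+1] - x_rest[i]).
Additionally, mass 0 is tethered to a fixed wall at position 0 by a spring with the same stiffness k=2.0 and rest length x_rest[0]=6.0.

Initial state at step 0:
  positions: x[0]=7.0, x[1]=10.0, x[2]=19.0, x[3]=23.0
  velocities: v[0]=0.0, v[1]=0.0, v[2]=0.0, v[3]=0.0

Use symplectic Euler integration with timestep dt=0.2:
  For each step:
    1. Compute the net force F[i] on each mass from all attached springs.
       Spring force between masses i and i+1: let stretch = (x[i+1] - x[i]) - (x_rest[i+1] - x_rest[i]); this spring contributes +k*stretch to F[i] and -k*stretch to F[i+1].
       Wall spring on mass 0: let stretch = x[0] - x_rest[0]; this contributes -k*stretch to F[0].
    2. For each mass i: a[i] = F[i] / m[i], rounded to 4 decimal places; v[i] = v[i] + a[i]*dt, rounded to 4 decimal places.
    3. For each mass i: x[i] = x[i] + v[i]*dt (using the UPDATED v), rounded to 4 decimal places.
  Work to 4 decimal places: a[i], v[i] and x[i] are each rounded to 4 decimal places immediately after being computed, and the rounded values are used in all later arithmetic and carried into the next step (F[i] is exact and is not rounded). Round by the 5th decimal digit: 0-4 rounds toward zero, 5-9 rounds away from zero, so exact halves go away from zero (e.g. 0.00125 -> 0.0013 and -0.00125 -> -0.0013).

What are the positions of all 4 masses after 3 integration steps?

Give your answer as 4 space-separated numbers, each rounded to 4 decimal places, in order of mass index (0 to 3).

Answer: 6.1926 12.3032 17.1443 23.7488

Derivation:
Step 0: x=[7.0000 10.0000 19.0000 23.0000] v=[0.0000 0.0000 0.0000 0.0000]
Step 1: x=[6.8400 10.4800 18.6000 23.1600] v=[-0.8000 2.4000 -2.0000 0.8000]
Step 2: x=[6.5520 11.3184 17.9152 23.4352] v=[-1.4400 4.1920 -3.4240 1.3760]
Step 3: x=[6.1926 12.3032 17.1443 23.7488] v=[-1.7971 4.9242 -3.8547 1.5680]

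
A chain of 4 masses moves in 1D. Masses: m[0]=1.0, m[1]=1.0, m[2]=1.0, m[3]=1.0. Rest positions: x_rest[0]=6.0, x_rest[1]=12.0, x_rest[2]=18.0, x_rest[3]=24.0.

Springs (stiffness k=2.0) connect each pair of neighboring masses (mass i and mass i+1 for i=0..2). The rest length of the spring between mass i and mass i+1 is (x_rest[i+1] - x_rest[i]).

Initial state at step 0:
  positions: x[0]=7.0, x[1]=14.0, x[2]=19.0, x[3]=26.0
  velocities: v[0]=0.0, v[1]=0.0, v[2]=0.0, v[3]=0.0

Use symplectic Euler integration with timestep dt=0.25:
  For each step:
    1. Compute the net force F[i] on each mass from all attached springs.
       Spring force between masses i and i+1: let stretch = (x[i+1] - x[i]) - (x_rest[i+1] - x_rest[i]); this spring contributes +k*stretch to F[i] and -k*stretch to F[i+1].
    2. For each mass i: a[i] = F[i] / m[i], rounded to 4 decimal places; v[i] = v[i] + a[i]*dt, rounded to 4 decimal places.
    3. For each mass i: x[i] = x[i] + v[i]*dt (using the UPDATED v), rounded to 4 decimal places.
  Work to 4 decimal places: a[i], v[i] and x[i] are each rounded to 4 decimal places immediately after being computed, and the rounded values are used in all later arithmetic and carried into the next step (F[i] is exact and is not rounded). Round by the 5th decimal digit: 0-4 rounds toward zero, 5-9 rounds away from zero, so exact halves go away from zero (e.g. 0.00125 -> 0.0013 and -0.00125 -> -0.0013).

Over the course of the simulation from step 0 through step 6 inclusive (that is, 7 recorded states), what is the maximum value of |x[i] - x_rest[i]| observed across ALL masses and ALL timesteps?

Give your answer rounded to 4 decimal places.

Step 0: x=[7.0000 14.0000 19.0000 26.0000] v=[0.0000 0.0000 0.0000 0.0000]
Step 1: x=[7.1250 13.7500 19.2500 25.8750] v=[0.5000 -1.0000 1.0000 -0.5000]
Step 2: x=[7.3281 13.3594 19.6406 25.6719] v=[0.8125 -1.5625 1.5625 -0.8125]
Step 3: x=[7.5352 13.0000 20.0000 25.4649] v=[0.8282 -1.4376 1.4376 -0.8282]
Step 4: x=[7.6754 12.8325 20.1675 25.3247] v=[0.5606 -0.6700 0.6701 -0.5607]
Step 5: x=[7.7102 12.9373 20.0628 25.2899] v=[0.1392 0.4190 -0.4188 -0.1393]
Step 6: x=[7.6484 13.2794 19.7208 25.3517] v=[-0.2473 1.3682 -1.3680 0.2472]
Max displacement = 2.1675

Answer: 2.1675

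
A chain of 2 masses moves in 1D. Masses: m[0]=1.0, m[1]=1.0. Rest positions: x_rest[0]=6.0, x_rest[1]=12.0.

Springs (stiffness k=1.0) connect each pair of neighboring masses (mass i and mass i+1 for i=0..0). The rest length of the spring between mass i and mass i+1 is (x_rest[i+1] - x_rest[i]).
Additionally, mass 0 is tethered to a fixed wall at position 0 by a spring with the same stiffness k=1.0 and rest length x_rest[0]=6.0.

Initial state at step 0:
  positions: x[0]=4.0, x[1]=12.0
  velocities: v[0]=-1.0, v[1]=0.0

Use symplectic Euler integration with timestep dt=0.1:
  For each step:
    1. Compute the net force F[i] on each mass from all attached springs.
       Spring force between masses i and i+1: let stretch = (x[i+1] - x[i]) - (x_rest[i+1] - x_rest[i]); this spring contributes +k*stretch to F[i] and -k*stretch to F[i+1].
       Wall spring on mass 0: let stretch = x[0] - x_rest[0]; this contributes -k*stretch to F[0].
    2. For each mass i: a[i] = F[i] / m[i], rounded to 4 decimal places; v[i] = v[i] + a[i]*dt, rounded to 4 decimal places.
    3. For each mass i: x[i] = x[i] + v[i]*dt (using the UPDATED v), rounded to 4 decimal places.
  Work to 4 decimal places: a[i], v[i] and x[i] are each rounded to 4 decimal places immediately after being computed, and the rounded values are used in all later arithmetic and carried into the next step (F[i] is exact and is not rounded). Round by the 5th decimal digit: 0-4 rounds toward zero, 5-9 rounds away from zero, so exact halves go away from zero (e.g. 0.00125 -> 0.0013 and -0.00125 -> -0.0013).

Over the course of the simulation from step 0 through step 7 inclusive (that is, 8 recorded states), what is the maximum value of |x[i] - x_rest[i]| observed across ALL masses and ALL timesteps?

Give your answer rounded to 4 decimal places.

Step 0: x=[4.0000 12.0000] v=[-1.0000 0.0000]
Step 1: x=[3.9400 11.9800] v=[-0.6000 -0.2000]
Step 2: x=[3.9210 11.9396] v=[-0.1900 -0.4040]
Step 3: x=[3.9430 11.8790] v=[0.2198 -0.6059]
Step 4: x=[4.0049 11.7991] v=[0.6191 -0.7995]
Step 5: x=[4.1047 11.7012] v=[0.9980 -0.9789]
Step 6: x=[4.2394 11.5873] v=[1.3472 -1.1386]
Step 7: x=[4.4052 11.4600] v=[1.6581 -1.2734]
Max displacement = 2.0790

Answer: 2.0790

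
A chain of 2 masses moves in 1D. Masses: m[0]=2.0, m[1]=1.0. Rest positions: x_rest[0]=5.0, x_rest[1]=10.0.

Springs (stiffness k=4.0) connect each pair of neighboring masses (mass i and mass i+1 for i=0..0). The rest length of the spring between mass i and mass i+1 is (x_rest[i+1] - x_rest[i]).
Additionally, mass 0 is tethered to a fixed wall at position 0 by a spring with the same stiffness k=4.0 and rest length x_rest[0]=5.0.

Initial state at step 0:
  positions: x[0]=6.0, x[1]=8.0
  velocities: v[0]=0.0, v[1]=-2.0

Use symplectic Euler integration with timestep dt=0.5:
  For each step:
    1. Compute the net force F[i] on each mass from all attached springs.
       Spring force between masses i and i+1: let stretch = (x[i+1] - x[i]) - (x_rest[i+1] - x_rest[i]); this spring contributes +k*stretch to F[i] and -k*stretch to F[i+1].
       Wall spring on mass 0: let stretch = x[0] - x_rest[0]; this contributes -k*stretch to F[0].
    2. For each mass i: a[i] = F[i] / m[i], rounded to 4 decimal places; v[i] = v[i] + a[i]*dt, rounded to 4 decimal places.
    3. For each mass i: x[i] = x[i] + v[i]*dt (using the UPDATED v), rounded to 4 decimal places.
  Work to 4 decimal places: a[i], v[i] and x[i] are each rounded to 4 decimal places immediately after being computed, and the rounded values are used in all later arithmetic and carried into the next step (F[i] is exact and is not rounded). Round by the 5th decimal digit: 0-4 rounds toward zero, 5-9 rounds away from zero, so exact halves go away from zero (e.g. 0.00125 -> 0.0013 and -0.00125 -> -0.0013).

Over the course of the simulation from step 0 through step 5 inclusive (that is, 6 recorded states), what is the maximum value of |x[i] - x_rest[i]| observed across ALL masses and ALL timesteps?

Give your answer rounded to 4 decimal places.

Step 0: x=[6.0000 8.0000] v=[0.0000 -2.0000]
Step 1: x=[4.0000 10.0000] v=[-4.0000 4.0000]
Step 2: x=[3.0000 11.0000] v=[-2.0000 2.0000]
Step 3: x=[4.5000 9.0000] v=[3.0000 -4.0000]
Step 4: x=[6.0000 7.5000] v=[3.0000 -3.0000]
Step 5: x=[5.2500 9.5000] v=[-1.5000 4.0000]
Max displacement = 2.5000

Answer: 2.5000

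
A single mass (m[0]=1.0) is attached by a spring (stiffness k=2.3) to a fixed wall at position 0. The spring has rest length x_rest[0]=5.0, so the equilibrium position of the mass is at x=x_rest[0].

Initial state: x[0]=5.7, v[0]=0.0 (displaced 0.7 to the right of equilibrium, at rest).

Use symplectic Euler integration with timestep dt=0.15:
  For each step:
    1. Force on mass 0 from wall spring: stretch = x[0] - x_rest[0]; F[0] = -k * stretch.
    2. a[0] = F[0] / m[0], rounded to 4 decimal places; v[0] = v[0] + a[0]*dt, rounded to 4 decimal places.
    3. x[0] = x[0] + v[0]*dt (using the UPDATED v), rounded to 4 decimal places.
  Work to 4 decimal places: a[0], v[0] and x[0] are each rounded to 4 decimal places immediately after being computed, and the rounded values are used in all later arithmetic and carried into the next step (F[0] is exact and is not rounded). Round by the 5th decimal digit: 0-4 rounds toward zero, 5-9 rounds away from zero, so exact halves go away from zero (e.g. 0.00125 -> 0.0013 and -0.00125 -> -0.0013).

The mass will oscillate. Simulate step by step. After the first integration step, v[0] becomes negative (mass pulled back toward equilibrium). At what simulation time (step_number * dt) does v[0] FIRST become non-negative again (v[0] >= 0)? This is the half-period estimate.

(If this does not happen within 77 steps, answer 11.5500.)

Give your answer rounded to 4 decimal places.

Step 0: x=[5.7000] v=[0.0000]
Step 1: x=[5.6638] v=[-0.2415]
Step 2: x=[5.5932] v=[-0.4705]
Step 3: x=[5.4919] v=[-0.6752]
Step 4: x=[5.3652] v=[-0.8449]
Step 5: x=[5.2196] v=[-0.9709]
Step 6: x=[5.0626] v=[-1.0467]
Step 7: x=[4.9024] v=[-1.0683]
Step 8: x=[4.7472] v=[-1.0346]
Step 9: x=[4.6051] v=[-0.9474]
Step 10: x=[4.4834] v=[-0.8112]
Step 11: x=[4.3885] v=[-0.6330]
Step 12: x=[4.3252] v=[-0.4220]
Step 13: x=[4.2968] v=[-0.1892]
Step 14: x=[4.3048] v=[0.0534]
First v>=0 after going negative at step 14, time=2.1000

Answer: 2.1000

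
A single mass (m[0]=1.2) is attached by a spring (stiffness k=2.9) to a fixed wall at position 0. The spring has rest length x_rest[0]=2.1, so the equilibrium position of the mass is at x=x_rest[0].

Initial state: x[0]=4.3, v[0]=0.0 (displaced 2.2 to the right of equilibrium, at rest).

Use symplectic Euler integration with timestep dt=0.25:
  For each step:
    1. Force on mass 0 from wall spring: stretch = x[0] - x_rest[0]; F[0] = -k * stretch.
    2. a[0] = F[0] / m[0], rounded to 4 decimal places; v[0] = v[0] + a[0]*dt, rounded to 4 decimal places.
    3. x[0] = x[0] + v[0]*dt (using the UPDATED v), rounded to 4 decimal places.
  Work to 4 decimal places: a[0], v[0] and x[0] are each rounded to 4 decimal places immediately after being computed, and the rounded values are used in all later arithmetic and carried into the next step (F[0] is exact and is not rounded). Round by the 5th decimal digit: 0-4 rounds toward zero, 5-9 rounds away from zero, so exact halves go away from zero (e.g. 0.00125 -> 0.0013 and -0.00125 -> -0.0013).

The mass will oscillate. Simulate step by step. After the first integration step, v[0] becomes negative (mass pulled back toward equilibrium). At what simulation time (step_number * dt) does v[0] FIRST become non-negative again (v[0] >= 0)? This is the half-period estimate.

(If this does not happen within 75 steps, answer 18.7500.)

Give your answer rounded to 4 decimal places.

Answer: 2.2500

Derivation:
Step 0: x=[4.3000] v=[0.0000]
Step 1: x=[3.9677] v=[-1.3292]
Step 2: x=[3.3533] v=[-2.4576]
Step 3: x=[2.5496] v=[-3.2148]
Step 4: x=[1.6780] v=[-3.4864]
Step 5: x=[0.8701] v=[-3.2315]
Step 6: x=[0.2480] v=[-2.4884]
Step 7: x=[-0.0944] v=[-1.3695]
Step 8: x=[-0.1053] v=[-0.0437]
Step 9: x=[0.2169] v=[1.2887]
First v>=0 after going negative at step 9, time=2.2500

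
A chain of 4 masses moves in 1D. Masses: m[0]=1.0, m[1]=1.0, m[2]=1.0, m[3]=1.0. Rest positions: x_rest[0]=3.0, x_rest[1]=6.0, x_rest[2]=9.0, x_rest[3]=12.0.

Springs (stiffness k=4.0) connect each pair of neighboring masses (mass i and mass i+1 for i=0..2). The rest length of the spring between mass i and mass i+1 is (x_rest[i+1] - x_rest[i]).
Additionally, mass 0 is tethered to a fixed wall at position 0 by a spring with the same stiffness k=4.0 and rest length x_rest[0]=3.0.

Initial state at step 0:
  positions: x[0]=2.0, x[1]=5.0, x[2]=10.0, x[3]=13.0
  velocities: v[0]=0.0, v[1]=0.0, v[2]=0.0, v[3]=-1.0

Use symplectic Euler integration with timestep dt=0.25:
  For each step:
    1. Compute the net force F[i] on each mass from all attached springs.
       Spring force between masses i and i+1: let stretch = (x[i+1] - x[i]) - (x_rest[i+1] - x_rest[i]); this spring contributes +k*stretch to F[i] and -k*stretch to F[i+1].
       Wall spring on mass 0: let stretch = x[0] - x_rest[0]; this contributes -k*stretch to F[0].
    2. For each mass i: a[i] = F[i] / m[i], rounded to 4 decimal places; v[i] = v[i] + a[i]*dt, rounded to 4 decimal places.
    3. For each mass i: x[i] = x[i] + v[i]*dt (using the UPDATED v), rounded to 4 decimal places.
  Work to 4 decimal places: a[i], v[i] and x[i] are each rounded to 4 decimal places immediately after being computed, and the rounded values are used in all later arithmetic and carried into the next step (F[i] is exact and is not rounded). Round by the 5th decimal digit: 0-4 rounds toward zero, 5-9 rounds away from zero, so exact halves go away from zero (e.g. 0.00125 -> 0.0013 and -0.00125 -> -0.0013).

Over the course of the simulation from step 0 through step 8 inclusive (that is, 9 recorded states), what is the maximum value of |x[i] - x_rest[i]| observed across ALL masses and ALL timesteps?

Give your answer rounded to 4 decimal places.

Answer: 1.5981

Derivation:
Step 0: x=[2.0000 5.0000 10.0000 13.0000] v=[0.0000 0.0000 0.0000 -1.0000]
Step 1: x=[2.2500 5.5000 9.5000 12.7500] v=[1.0000 2.0000 -2.0000 -1.0000]
Step 2: x=[2.7500 6.1875 8.8125 12.4375] v=[2.0000 2.7500 -2.7500 -1.2500]
Step 3: x=[3.4219 6.6719 8.3750 11.9688] v=[2.6875 1.9375 -1.7500 -1.8750]
Step 4: x=[4.0508 6.7696 8.4102 11.3516] v=[2.5156 0.3906 0.1407 -2.4688]
Step 5: x=[4.3467 6.5977 8.7706 10.7491] v=[1.1836 -0.6876 1.4415 -2.4102]
Step 6: x=[4.1187 6.4063 9.0824 10.4019] v=[-0.9121 -0.7657 1.2471 -1.3887]
Step 7: x=[3.4329 6.3120 9.0550 10.4749] v=[-2.7432 -0.3772 -0.1095 0.2918]
Step 8: x=[2.6087 6.1837 8.6969 10.9429] v=[-3.2970 -0.5133 -1.4326 1.8719]
Max displacement = 1.5981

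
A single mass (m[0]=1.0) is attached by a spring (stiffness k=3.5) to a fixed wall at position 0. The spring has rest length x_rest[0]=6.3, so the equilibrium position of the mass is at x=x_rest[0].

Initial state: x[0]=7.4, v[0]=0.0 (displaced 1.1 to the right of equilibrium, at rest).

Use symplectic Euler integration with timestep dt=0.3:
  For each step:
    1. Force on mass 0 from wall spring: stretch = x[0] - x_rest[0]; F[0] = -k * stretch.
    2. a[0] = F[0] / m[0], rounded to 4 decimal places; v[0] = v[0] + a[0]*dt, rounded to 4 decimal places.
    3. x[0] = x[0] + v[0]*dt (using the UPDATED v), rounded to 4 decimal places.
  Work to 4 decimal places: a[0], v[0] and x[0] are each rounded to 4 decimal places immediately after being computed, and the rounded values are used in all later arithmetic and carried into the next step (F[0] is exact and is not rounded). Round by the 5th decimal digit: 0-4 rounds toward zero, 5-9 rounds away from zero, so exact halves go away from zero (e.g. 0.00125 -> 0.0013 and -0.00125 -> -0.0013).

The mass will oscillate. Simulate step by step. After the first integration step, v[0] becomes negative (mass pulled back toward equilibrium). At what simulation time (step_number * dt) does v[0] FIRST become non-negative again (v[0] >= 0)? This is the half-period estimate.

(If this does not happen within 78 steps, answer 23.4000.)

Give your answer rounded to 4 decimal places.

Step 0: x=[7.4000] v=[0.0000]
Step 1: x=[7.0535] v=[-1.1550]
Step 2: x=[6.4696] v=[-1.9462]
Step 3: x=[5.8323] v=[-2.1243]
Step 4: x=[5.3423] v=[-1.6332]
Step 5: x=[5.1540] v=[-0.6276]
Step 6: x=[5.3267] v=[0.5757]
First v>=0 after going negative at step 6, time=1.8000

Answer: 1.8000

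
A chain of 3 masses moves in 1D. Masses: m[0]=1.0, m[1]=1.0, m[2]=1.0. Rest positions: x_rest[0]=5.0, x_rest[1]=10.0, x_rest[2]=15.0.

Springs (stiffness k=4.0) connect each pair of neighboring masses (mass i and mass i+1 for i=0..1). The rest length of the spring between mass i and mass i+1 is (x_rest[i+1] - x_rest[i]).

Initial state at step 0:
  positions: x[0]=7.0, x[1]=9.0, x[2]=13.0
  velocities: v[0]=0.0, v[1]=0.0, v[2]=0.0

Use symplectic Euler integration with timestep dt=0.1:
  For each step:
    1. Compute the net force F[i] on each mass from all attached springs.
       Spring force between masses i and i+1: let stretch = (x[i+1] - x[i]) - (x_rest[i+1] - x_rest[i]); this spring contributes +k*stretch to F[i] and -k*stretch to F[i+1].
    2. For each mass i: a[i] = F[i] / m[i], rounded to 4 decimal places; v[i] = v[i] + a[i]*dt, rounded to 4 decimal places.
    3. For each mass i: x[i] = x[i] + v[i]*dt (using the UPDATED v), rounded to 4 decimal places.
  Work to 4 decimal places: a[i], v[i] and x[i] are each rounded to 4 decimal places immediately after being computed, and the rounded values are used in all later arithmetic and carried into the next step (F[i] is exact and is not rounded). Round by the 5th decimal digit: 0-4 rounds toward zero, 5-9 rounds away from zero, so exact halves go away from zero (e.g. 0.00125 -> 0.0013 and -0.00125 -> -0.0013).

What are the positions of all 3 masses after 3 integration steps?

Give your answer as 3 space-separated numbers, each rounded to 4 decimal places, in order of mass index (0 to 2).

Step 0: x=[7.0000 9.0000 13.0000] v=[0.0000 0.0000 0.0000]
Step 1: x=[6.8800 9.0800 13.0400] v=[-1.2000 0.8000 0.4000]
Step 2: x=[6.6480 9.2304 13.1216] v=[-2.3200 1.5040 0.8160]
Step 3: x=[6.3193 9.4332 13.2476] v=[-3.2870 2.0275 1.2595]

Answer: 6.3193 9.4332 13.2476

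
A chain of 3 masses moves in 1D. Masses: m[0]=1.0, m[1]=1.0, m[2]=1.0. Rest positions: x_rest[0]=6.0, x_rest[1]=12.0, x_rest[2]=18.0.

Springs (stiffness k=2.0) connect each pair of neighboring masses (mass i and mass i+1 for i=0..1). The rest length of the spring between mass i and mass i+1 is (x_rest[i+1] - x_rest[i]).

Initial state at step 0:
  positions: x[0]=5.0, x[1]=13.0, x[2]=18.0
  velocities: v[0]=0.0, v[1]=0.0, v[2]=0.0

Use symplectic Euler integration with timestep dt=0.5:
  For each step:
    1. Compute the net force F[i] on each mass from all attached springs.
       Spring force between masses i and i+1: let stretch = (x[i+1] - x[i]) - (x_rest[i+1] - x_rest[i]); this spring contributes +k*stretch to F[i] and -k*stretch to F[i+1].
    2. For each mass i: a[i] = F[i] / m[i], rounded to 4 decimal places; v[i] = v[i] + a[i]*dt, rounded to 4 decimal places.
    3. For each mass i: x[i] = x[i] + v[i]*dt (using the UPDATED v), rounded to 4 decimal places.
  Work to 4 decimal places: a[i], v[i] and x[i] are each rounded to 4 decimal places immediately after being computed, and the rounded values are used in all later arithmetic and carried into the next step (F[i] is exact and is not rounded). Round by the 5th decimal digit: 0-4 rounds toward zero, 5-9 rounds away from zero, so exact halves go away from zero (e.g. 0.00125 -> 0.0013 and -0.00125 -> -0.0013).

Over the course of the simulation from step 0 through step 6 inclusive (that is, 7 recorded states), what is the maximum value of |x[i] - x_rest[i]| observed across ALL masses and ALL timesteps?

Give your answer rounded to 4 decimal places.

Step 0: x=[5.0000 13.0000 18.0000] v=[0.0000 0.0000 0.0000]
Step 1: x=[6.0000 11.5000 18.5000] v=[2.0000 -3.0000 1.0000]
Step 2: x=[6.7500 10.7500 18.5000] v=[1.5000 -1.5000 0.0000]
Step 3: x=[6.5000 11.8750 17.6250] v=[-0.5000 2.2500 -1.7500]
Step 4: x=[5.9375 13.1875 16.8750] v=[-1.1250 2.6250 -1.5000]
Step 5: x=[6.0000 12.7188 17.2813] v=[0.1250 -0.9375 0.8125]
Step 6: x=[6.4219 11.1719 18.4063] v=[0.8438 -3.0938 2.2500]
Max displacement = 1.2500

Answer: 1.2500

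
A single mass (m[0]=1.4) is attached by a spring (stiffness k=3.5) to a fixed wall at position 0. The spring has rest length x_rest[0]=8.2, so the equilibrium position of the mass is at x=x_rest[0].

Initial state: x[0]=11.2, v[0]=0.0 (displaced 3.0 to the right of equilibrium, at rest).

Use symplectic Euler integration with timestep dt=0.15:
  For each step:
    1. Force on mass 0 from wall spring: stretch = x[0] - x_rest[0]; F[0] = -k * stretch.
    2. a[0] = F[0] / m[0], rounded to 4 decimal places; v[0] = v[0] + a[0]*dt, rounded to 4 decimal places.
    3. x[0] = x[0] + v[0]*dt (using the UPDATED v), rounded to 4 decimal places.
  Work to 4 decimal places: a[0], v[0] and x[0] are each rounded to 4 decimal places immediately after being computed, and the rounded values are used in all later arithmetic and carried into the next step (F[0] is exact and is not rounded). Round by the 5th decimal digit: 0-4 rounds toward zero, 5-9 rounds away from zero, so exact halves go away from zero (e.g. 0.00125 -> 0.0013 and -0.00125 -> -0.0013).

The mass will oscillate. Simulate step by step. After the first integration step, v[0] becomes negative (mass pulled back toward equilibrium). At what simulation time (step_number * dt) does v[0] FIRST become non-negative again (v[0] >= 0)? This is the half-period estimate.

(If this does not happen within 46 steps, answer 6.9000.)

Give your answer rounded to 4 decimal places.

Step 0: x=[11.2000] v=[0.0000]
Step 1: x=[11.0313] v=[-1.1250]
Step 2: x=[10.7033] v=[-2.1867]
Step 3: x=[10.2345] v=[-3.1254]
Step 4: x=[9.6513] v=[-3.8883]
Step 5: x=[8.9864] v=[-4.4325]
Step 6: x=[8.2773] v=[-4.7274]
Step 7: x=[7.5638] v=[-4.7564]
Step 8: x=[6.8861] v=[-4.5178]
Step 9: x=[6.2823] v=[-4.0251]
Step 10: x=[5.7864] v=[-3.3060]
Step 11: x=[5.4263] v=[-2.4009]
Step 12: x=[5.2222] v=[-1.3608]
Step 13: x=[5.1856] v=[-0.2441]
Step 14: x=[5.3185] v=[0.8863]
First v>=0 after going negative at step 14, time=2.1000

Answer: 2.1000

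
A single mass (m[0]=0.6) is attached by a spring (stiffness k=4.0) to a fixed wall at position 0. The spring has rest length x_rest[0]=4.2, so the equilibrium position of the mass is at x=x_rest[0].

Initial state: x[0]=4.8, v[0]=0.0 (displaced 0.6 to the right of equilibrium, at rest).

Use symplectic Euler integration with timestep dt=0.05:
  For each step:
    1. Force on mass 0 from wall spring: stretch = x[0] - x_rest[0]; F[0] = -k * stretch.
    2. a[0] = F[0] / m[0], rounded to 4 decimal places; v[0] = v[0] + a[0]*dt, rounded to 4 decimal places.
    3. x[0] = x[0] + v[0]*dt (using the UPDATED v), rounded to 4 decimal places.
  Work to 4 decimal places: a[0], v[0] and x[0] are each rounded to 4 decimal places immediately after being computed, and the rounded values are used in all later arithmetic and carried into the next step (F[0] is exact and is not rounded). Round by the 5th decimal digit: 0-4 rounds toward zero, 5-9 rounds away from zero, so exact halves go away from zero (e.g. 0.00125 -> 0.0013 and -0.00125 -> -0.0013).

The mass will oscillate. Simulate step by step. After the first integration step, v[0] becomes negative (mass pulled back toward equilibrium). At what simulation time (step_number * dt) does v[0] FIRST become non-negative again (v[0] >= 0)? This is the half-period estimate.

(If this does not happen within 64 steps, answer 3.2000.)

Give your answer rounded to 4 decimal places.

Step 0: x=[4.8000] v=[0.0000]
Step 1: x=[4.7900] v=[-0.2000]
Step 2: x=[4.7702] v=[-0.3967]
Step 3: x=[4.7409] v=[-0.5868]
Step 4: x=[4.7025] v=[-0.7671]
Step 5: x=[4.6558] v=[-0.9346]
Step 6: x=[4.6015] v=[-1.0865]
Step 7: x=[4.5405] v=[-1.2203]
Step 8: x=[4.4738] v=[-1.3338]
Step 9: x=[4.4025] v=[-1.4251]
Step 10: x=[4.3279] v=[-1.4926]
Step 11: x=[4.2511] v=[-1.5352]
Step 12: x=[4.1735] v=[-1.5522]
Step 13: x=[4.0963] v=[-1.5434]
Step 14: x=[4.0209] v=[-1.5088]
Step 15: x=[3.9484] v=[-1.4491]
Step 16: x=[3.8801] v=[-1.3652]
Step 17: x=[3.8172] v=[-1.2586]
Step 18: x=[3.7607] v=[-1.1310]
Step 19: x=[3.7115] v=[-0.9846]
Step 20: x=[3.6704] v=[-0.8218]
Step 21: x=[3.6381] v=[-0.6453]
Step 22: x=[3.6152] v=[-0.4580]
Step 23: x=[3.6020] v=[-0.2631]
Step 24: x=[3.5988] v=[-0.0638]
Step 25: x=[3.6056] v=[0.1366]
First v>=0 after going negative at step 25, time=1.2500

Answer: 1.2500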